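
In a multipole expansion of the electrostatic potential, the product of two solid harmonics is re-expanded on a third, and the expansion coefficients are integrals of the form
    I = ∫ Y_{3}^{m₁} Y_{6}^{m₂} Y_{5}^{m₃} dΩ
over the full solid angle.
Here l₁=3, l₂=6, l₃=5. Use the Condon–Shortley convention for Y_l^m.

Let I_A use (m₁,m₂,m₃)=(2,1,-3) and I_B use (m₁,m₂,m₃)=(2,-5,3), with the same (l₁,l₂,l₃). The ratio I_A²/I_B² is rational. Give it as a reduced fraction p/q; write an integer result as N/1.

32/33

Shared (l₁,l₂,l₃)=(3,6,5): N and (l;000)² cancel in I_A²/I_B².
A: Δ = 4!·2!·8!/15! = 1/675675; Racah Σ t=0..1: t=0:+1/120960 t=1:−1/17280 = -1/20160; ⇒ 3j(3 6 5; 2 1 -3)² = 64/3003, sgn -1
B: Δ = 4!·2!·8!/15! = 1/675675; Racah Σ t=0..1: t=0:+1/120960 t=1:−1/483840 = 1/161280; ⇒ 3j(3 6 5; 2 -5 3)² = 2/91, sgn +1
I_A²/I_B² = (64/3003)/(2/91) = 32/33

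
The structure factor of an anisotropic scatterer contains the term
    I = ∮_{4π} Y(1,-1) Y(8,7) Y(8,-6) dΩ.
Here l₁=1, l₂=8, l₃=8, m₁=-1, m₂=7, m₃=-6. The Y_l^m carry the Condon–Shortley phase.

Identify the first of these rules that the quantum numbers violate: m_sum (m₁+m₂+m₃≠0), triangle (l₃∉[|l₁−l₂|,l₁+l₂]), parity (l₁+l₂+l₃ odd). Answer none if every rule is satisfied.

m₁+m₂+m₃ = -1 + 7 − 6 = 0  ✓
triangle: |1−8|=7 ≤ l₃=8 ≤ 1+8=9  ✓
parity: l₁+l₂+l₃ = 17 is odd  ✗

parity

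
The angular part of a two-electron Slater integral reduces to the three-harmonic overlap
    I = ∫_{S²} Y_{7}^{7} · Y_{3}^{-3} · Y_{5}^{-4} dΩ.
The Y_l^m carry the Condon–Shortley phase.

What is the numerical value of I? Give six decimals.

0.000000

L=15 odd ⇒ parity kills the (l;000) factor ⇒ I = 0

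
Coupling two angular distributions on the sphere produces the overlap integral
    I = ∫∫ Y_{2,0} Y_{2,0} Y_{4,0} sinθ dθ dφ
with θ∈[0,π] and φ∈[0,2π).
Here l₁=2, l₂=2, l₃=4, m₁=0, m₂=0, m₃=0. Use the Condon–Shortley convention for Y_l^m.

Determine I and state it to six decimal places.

0.241796

Checks pass: Σm=0; 8 even; l₃=4∈[0,4].
(2·2+1)(2·2+1)(2·4+1) = 225
Δ: 0! 4! 4! / 9! → 1/630
sum: t=0:+1/16 = 1/16
3j²(2 2 4; 0 0 0) = Δ·Π!·Σ² = 2/35  (sign +1)
(m-triple is (0,0,0) — same symbol as above.)
combine: 4πI² = 225·2/35·2/35 = 36/49
take √, sign +1: I = 0.24179554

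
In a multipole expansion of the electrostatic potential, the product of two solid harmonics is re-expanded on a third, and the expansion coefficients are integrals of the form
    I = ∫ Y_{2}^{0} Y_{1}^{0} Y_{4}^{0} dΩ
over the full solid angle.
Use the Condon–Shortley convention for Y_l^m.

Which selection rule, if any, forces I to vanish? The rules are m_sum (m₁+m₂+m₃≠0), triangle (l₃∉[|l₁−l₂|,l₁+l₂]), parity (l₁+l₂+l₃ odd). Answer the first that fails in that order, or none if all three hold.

triangle

m₁+m₂+m₃ = 0 + 0 + 0 = 0  ✓
triangle: |2−1|=1 ≤ l₃=4 ≤ 2+1=3  ✗
parity: l₁+l₂+l₃ = 7 is odd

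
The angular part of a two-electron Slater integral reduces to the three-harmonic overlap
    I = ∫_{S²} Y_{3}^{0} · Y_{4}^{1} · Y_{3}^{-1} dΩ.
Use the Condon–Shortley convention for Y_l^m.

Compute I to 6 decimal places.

m-sum 0 ✓  L=10 even ✓  1≤3≤7 ✓
Π(2lᵢ+1) = 7×9×7 = 441
triangle coeff Δ(3,4,3) = 1/34650
Σ_t [1,3]: t=1:−1/72 t=2:+1/16 t=3:−1/72 = 5/144
(3j)²=2/77 [(3 4 3; 0 0 0)], sign=-1
Σ_t [1,3]: t=1:−1/288 t=2:+1/24 t=3:−1/48 = 5/288
(3j)²=5/462 [(3 4 3; 0 1 -1)], sign=+1
⇒ 4πI² = 15/121
I = (-1)√(15/121/(4π)) = -0.09932258

-0.099323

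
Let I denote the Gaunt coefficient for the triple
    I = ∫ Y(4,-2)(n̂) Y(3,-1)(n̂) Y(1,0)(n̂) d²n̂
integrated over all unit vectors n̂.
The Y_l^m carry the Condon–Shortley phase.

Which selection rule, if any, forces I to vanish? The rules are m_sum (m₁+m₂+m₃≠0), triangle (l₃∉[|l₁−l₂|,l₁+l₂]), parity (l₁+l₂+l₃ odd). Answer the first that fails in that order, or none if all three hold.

m₁+m₂+m₃ = -2 − 1 + 0 = -3  ✗
triangle: |4−3|=1 ≤ l₃=1 ≤ 4+3=7
parity: l₁+l₂+l₃ = 8 is even

m_sum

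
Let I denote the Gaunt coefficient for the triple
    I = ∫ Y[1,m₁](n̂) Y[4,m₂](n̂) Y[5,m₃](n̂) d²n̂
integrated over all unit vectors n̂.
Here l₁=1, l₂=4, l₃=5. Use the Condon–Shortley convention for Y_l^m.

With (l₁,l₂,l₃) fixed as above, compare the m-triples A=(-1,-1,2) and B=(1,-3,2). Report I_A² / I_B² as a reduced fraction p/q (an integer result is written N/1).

l's match ⇒ only the (l;m) 3-j factors differ between A and B.
A: triangle coeff Δ(1,4,5) = 1/495; Σ_t [0,0]: t=0:+1/1440 = 1/1440; (3j)²=7/165 [(1 4 5; -1 -1 2)], sign=-1
B: triangle coeff Δ(1,4,5) = 1/495; Σ_t [0,0]: t=0:+1/10080 = 1/10080; (3j)²=1/165 [(1 4 5; 1 -3 2)], sign=-1
I_A²/I_B² = (7/165)/(1/165) = 7/1

7/1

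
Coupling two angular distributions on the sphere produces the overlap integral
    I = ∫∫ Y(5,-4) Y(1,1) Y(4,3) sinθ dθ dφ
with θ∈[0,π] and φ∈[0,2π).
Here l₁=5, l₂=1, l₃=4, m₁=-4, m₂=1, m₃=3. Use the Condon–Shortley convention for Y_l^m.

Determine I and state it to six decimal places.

Rules hold: Σm=0, L=10 even, 4≤4≤6.
N = 11·3·9 = 297
Δ = 2!·8!·0!/11! = 1/495
Racah Σ t=1..1: t=1:−1/576 = -1/576
⇒ 3j(5 1 4; 0 0 0)² = 5/99, sgn -1
Racah Σ t=2..2: t=2:+1/10080 = 1/10080
⇒ 3j(5 1 4; -4 1 3)² = 4/55, sgn -1
4πI² = N·(3j₀)²·(3jₘ)² = 12/11
I = +1·√(1.09091/4π) = 0.29463840

0.294638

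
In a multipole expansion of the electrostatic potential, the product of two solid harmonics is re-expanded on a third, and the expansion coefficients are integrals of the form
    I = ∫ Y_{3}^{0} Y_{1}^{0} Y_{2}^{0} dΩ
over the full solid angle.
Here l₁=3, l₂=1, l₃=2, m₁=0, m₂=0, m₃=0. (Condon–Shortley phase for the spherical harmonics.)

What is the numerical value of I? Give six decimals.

0.247767

m-sum 0 ✓  L=6 even ✓  2≤2≤4 ✓
Π(2lᵢ+1) = 7×3×5 = 105
triangle coeff Δ(3,1,2) = 1/105
Σ_t [1,1]: t=1:−1/4 = -1/4
(3j)²=3/35 [(3 1 2; 0 0 0)], sign=-1
(m-triple is (0,0,0) — same symbol as above.)
⇒ 4πI² = 27/35
I = (+1)√(27/35/(4π)) = 0.24776670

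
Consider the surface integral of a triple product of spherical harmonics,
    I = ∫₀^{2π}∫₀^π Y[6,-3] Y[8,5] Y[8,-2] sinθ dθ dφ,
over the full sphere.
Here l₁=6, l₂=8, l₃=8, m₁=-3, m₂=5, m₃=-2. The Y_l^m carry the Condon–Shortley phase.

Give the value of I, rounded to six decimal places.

0.069375

m-sum 0 ✓  L=22 even ✓  2≤8≤14 ✓
Π(2lᵢ+1) = 13×17×17 = 3757
triangle coeff Δ(6,8,8) = 1/13742520792
Σ_t [0,6]: t=0:+1/41803776000 t=1:−1/435456000 t=2:+1/39813120 t=3:−1/18662400 t=4:+1/39813120 t=5:−1/435456000 t=6:+1/41803776000 = -11/1393459200
(3j)²=600/96577 [(6 8 8; 0 0 0)], sign=-1
Σ_t [3,6]: t=3:−1/94058496000 t=4:+1/2090188800 t=5:−1/464486400 t=6:+1/783820800 = -11/26873856000
(3j)²=77/29716 [(6 8 8; -3 5 -2)], sign=-1
⇒ 4πI² = 11550/190969
I = (+1)√(11550/190969/(4π)) = 0.06937526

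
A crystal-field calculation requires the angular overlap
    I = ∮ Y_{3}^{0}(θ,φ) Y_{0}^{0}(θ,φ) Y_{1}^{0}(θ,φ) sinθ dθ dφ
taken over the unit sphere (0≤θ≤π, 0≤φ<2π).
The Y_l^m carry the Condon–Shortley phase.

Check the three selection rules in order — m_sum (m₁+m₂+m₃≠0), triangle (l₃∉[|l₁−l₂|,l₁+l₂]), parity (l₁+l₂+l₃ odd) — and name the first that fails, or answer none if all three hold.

triangle

Σmᵢ = 0  ✓
l₃∈[|l₁−l₂|,l₁+l₂]=[3,3], have l₃=1  ✗
Σlᵢ = 4 ⇒ even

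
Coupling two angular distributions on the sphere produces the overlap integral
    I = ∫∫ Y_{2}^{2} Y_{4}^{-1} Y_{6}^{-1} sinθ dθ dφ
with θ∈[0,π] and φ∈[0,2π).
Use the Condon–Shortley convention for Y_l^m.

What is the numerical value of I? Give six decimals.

Rules hold: Σm=0, L=12 even, 2≤6≤6.
N = 5·9·13 = 585
Δ = 0!·4!·8!/13! = 1/6435
Racah Σ t=0..0: t=0:+1/2304 = 1/2304
⇒ 3j(2 4 6; 0 0 0)² = 5/143, sgn +1
Racah Σ t=0..0: t=0:+1/17280 = 1/17280
⇒ 3j(2 4 6; 2 -1 -1)² = 7/1287, sgn -1
4πI² = N·(3j₀)²·(3jₘ)² = 175/1573
I = -1·√(0.111252/4π) = -0.09409136

-0.094091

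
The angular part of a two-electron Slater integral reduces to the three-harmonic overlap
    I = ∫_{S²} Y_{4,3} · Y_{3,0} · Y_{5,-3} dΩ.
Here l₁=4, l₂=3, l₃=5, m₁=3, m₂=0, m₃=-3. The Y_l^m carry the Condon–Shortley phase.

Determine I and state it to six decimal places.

m-sum 0 ✓  L=12 even ✓  1≤5≤7 ✓
Π(2lᵢ+1) = 9×7×11 = 693
triangle coeff Δ(4,3,5) = 1/180180
Σ_t [0,2]: t=0:+1/576 t=1:−1/144 t=2:+1/576 = -1/288
(3j)²=20/1001 [(4 3 5; 0 0 0)], sign=+1
Σ_t [0,1]: t=0:+1/1440 t=1:−1/2880 = 1/2880
(3j)²=7/715 [(4 3 5; 3 0 -3)], sign=+1
⇒ 4πI² = 252/1859
I = (+1)√(252/1859/(4π)) = 0.10386175

0.103862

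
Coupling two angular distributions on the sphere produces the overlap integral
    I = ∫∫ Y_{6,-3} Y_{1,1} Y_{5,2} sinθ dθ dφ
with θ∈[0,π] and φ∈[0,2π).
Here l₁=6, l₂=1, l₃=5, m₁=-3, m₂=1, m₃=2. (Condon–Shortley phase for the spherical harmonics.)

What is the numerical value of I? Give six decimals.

-0.245154

Checks pass: Σm=0; 12 even; l₃=5∈[5,7].
(2·6+1)(2·1+1)(2·5+1) = 429
Δ: 2! 10! 0! / 13! → 1/858
sum: t=1:−1/14400 = -1/14400
3j²(6 1 5; 0 0 0) = Δ·Π!·Σ² = 6/143  (sign +1)
sum: t=2:+1/60480 = 1/60480
3j²(6 1 5; -3 1 2) = Δ·Π!·Σ² = 6/143  (sign -1)
combine: 4πI² = 429·6/143·6/143 = 108/143
take √, sign -1: I = -0.24515397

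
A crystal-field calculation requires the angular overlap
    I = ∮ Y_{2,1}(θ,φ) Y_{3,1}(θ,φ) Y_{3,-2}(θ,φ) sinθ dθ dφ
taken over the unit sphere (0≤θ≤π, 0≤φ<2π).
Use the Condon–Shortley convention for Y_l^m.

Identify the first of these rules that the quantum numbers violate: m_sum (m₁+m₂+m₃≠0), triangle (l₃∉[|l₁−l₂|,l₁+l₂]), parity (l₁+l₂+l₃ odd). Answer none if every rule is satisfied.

none

m₁+m₂+m₃ = 1 + 1 − 2 = 0  ✓
triangle: |2−3|=1 ≤ l₃=3 ≤ 2+3=5  ✓
parity: l₁+l₂+l₃ = 8 is even  ✓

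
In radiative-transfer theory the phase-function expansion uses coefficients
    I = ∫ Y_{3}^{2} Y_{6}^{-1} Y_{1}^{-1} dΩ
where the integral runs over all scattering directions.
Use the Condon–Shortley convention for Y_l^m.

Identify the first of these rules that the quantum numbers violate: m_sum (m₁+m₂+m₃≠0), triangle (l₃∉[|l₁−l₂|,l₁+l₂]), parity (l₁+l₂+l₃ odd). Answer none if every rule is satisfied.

triangle

azimuthal sum: 2 − 1 − 1 = 0  ✓
3 ≤ 1 ≤ 9 (triangle on l)  ✗
L = 3 + 6 + 1 = 10 (even)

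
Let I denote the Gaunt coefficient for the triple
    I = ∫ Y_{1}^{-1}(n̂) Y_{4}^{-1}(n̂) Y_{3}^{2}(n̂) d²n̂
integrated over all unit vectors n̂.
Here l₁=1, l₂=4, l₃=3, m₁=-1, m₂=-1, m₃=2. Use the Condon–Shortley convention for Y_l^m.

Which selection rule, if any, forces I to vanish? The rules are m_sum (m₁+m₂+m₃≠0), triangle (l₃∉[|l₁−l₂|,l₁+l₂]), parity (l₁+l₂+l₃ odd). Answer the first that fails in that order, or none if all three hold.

azimuthal sum: -1 − 1 + 2 = 0  ✓
3 ≤ 3 ≤ 5 (triangle on l)  ✓
L = 1 + 4 + 3 = 8 (even)  ✓

none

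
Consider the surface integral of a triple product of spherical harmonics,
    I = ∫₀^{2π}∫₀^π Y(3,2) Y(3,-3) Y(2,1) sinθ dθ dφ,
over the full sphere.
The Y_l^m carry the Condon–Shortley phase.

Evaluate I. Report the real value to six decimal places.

-0.210261

m-sum 0 ✓  L=8 even ✓  0≤2≤6 ✓
Π(2lᵢ+1) = 7×7×5 = 245
triangle coeff Δ(3,3,2) = 1/3780
Σ_t [1,3]: t=1:−1/24 t=2:+1/4 t=3:−1/24 = 1/6
(3j)²=4/105 [(3 3 2; 0 0 0)], sign=+1
Σ_t [0,0]: t=0:+1/48 = 1/48
(3j)²=5/84 [(3 3 2; 2 -3 1)], sign=-1
⇒ 4πI² = 5/9
I = (-1)√(5/9/(4π)) = -0.21026104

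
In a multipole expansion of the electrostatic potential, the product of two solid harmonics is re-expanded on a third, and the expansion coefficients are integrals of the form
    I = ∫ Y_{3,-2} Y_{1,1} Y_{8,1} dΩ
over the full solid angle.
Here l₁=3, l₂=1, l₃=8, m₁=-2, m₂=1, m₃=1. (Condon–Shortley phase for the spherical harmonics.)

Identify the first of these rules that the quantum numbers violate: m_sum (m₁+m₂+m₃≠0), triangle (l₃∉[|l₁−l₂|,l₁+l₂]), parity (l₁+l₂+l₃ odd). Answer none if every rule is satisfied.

azimuthal sum: -2 + 1 + 1 = 0  ✓
2 ≤ 8 ≤ 4 (triangle on l)  ✗
L = 3 + 1 + 8 = 12 (even)

triangle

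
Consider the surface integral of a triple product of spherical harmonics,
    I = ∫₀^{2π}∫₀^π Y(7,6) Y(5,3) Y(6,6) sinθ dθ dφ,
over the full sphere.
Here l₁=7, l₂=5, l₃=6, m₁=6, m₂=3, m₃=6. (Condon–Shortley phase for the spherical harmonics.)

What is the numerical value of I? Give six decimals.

0.000000

m-sum = 6 + 3 + 6 = 15 ≠ 0 ⇒ I = 0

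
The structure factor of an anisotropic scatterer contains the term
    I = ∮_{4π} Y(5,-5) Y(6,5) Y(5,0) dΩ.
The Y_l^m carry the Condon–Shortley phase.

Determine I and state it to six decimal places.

Rules hold: Σm=0, L=16 even, 1≤5≤11.
N = 11·13·11 = 1573
Δ = 6!·4!·6!/17! = 1/28588560
Racah Σ t=1..5: t=1:−1/345600 t=2:+1/13824 t=3:−1/5184 t=4:+1/13824 t=5:−1/345600 = -7/129600
⇒ 3j(5 6 5; 0 0 0)² = 80/7293, sgn +1
Racah Σ t=6..6: t=6:+1/2073600 = 1/2073600
⇒ 3j(5 6 5; -5 5 0)² = 15/884, sgn -1
4πI² = N·(3j₀)²·(3jₘ)² = 1100/3757
I = -1·√(0.292787/4π) = -0.15264086

-0.152641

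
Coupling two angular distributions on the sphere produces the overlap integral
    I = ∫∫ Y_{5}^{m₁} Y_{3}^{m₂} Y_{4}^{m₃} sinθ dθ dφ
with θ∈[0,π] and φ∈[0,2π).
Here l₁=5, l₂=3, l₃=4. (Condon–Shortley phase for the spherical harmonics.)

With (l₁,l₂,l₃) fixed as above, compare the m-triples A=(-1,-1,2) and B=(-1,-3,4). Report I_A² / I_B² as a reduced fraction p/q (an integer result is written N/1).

Same 5,3,4: normalisation and zero-m 3j drop out of the ratio.
A: Δ: 4! 6! 2! / 13! → 1/180180; sum: t=0:+1/34560 t=1:−1/720 t=2:+1/384 = 43/34560; 3j²(5 3 4; -1 -1 2) = Δ·Π!·Σ² = 1849/180180  (sign +1)
B: Δ: 4! 6! 2! / 13! → 1/180180; sum: t=0:+1/34560 = 1/34560; 3j²(5 3 4; -1 -3 4) = Δ·Π!·Σ² = 1/429  (sign +1)
I_A²/I_B² = (1849/180180)/(1/429) = 1849/420

1849/420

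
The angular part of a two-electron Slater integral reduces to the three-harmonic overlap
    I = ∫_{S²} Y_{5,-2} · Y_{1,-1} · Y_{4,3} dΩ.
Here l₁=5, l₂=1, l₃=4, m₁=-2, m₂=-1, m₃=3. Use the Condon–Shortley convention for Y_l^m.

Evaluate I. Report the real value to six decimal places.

Checks pass: Σm=0; 10 even; l₃=4∈[4,6].
(2·5+1)(2·1+1)(2·4+1) = 297
Δ: 2! 8! 0! / 11! → 1/495
sum: t=1:−1/576 = -1/576
3j²(5 1 4; 0 0 0) = Δ·Π!·Σ² = 5/99  (sign -1)
sum: t=0:+1/10080 = 1/10080
3j²(5 1 4; -2 -1 3) = Δ·Π!·Σ² = 1/165  (sign -1)
combine: 4πI² = 297·5/99·1/165 = 1/11
take √, sign +1: I = 0.08505478

0.085055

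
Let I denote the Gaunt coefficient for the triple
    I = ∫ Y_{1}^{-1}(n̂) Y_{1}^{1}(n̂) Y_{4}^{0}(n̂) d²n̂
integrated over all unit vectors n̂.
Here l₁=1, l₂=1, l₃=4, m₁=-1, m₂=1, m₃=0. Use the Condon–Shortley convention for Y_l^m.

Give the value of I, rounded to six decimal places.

0.000000

l₃=4 ∉ [0,2] — triangle fails ⇒ I = 0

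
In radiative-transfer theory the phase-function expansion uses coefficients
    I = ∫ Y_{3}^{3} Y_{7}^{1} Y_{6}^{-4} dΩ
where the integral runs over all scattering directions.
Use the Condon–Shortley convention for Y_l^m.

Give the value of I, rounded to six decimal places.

0.086279

Checks pass: Σm=0; 16 even; l₃=6∈[4,10].
(2·3+1)(2·7+1)(2·6+1) = 1365
Δ: 4! 2! 10! / 17! → 1/2042040
sum: t=1:−1/207360 t=2:+1/57600 t=3:−1/207360 = 1/129600
3j²(3 7 6; 0 0 0) = Δ·Π!·Σ² = 168/12155  (sign +1)
sum: t=0:+1/3870720 = 1/3870720
3j²(3 7 6; 3 1 -4) = Δ·Π!·Σ² = 675/136136  (sign +1)
combine: 4πI² = 1365·168/12155·675/136136 = 42525/454597
take √, sign +1: I = 0.08627877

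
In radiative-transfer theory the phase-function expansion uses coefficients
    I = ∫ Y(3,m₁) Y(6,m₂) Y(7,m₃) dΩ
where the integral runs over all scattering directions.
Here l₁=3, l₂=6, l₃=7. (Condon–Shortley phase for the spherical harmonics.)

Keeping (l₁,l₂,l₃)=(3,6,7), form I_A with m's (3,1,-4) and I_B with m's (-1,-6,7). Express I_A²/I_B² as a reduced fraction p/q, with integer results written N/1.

Same 3,6,7: normalisation and zero-m 3j drop out of the ratio.
A: Δ: 2! 4! 10! / 17! → 1/2042040; sum: t=0:+1/1451520 = 1/1451520; 3j²(3 6 7; 3 1 -4) = Δ·Π!·Σ² = 75/3094  (sign -1)
B: Δ: 2! 4! 10! / 17! → 1/2042040; sum: t=0:+1/174182400 = 1/174182400; 3j²(3 6 7; -1 -6 7) = Δ·Π!·Σ² = 11/340  (sign +1)
I_A²/I_B² = (75/3094)/(11/340) = 750/1001

750/1001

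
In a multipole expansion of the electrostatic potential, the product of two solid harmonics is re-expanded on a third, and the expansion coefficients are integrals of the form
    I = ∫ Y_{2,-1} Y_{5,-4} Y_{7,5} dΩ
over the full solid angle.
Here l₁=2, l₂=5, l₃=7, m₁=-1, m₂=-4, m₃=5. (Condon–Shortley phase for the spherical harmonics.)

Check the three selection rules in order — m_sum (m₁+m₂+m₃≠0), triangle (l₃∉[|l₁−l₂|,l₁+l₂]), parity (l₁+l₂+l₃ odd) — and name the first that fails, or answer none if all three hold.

none

azimuthal sum: -1 − 4 + 5 = 0  ✓
3 ≤ 7 ≤ 7 (triangle on l)  ✓
L = 2 + 5 + 7 = 14 (even)  ✓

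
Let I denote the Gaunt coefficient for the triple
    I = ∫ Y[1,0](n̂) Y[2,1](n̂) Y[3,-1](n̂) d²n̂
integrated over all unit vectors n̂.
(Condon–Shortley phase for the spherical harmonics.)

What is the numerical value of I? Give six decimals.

Checks pass: Σm=0; 6 even; l₃=3∈[1,3].
(2·1+1)(2·2+1)(2·3+1) = 105
Δ: 0! 2! 4! / 7! → 1/105
sum: t=0:+1/4 = 1/4
3j²(1 2 3; 0 0 0) = Δ·Π!·Σ² = 3/35  (sign -1)
sum: t=0:+1/6 = 1/6
3j²(1 2 3; 0 1 -1) = Δ·Π!·Σ² = 8/105  (sign +1)
combine: 4πI² = 105·3/35·8/105 = 24/35
take √, sign -1: I = -0.23359668

-0.233597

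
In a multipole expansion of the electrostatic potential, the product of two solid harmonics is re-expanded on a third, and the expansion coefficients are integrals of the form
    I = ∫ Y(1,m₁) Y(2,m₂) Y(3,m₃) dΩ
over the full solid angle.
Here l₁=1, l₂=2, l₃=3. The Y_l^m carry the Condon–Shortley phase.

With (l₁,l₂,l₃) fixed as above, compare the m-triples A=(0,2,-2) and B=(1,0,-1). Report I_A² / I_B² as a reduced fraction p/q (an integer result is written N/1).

5/6

l's match ⇒ only the (l;m) 3-j factors differ between A and B.
A: triangle coeff Δ(1,2,3) = 1/105; Σ_t [0,0]: t=0:+1/24 = 1/24; (3j)²=1/21 [(1 2 3; 0 2 -2)], sign=-1
B: triangle coeff Δ(1,2,3) = 1/105; Σ_t [0,0]: t=0:+1/8 = 1/8; (3j)²=2/35 [(1 2 3; 1 0 -1)], sign=+1
I_A²/I_B² = (1/21)/(2/35) = 5/6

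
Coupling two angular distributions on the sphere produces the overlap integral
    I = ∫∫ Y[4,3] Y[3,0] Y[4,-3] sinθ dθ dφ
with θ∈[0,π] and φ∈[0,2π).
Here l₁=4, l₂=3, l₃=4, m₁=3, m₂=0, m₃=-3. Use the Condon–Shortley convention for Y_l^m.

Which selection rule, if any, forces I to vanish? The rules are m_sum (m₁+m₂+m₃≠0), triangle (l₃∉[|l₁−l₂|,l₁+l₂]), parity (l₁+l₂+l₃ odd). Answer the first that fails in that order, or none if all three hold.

parity

azimuthal sum: 3 + 0 − 3 = 0  ✓
1 ≤ 4 ≤ 7 (triangle on l)  ✓
L = 4 + 3 + 4 = 11 (odd)  ✗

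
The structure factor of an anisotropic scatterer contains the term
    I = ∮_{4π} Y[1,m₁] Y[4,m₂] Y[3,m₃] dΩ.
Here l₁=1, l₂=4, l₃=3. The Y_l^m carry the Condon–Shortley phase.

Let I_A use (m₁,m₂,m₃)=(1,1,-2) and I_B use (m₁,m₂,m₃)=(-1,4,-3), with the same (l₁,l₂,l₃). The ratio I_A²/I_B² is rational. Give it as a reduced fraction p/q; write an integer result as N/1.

Same 1,4,3: normalisation and zero-m 3j drop out of the ratio.
A: Δ: 2! 0! 6! / 9! → 1/252; sum: t=0:+1/240 = 1/240; 3j²(1 4 3; 1 1 -2) = Δ·Π!·Σ² = 1/84  (sign -1)
B: Δ: 2! 0! 6! / 9! → 1/252; sum: t=2:+1/1440 = 1/1440; 3j²(1 4 3; -1 4 -3) = Δ·Π!·Σ² = 1/9  (sign +1)
I_A²/I_B² = (1/84)/(1/9) = 3/28

3/28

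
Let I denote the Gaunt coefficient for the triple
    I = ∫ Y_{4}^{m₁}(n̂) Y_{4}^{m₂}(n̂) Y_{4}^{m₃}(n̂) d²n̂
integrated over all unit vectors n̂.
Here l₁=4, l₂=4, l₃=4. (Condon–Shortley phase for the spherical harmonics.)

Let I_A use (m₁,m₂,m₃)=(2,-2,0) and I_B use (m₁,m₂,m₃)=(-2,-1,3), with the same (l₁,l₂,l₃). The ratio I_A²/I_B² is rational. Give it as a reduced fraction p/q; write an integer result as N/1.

Same 4,4,4: normalisation and zero-m 3j drop out of the ratio.
A: Δ: 4! 4! 4! / 13! → 1/450450; sum: t=0:+1/384 t=1:−1/216 t=2:+1/2304 = -11/6912; 3j²(4 4 4; 2 -2 0) = Δ·Π!·Σ² = 11/1638  (sign -1)
B: Δ: 4! 4! 4! / 13! → 1/450450; sum: t=2:+1/576 t=3:−1/864 = 1/1728; 3j²(4 4 4; -2 -1 3) = Δ·Π!·Σ² = 5/1287  (sign -1)
I_A²/I_B² = (11/1638)/(5/1287) = 121/70

121/70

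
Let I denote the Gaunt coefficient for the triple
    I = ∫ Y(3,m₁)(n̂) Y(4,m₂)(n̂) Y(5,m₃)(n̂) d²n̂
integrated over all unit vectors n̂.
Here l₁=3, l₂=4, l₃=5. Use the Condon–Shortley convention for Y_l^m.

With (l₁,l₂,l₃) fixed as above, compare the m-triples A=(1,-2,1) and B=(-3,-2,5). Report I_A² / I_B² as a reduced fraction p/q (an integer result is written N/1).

1849/3150

l's match ⇒ only the (l;m) 3-j factors differ between A and B.
A: triangle coeff Δ(3,4,5) = 1/180180; Σ_t [0,2]: t=0:+1/384 t=1:−1/720 t=2:+1/34560 = 43/34560; (3j)²=1849/180180 [(3 4 5; 1 -2 1)], sign=+1
B: triangle coeff Δ(3,4,5) = 1/180180; Σ_t [2,2]: t=2:+1/34560 = 1/34560; (3j)²=5/286 [(3 4 5; -3 -2 5)], sign=+1
I_A²/I_B² = (1849/180180)/(5/286) = 1849/3150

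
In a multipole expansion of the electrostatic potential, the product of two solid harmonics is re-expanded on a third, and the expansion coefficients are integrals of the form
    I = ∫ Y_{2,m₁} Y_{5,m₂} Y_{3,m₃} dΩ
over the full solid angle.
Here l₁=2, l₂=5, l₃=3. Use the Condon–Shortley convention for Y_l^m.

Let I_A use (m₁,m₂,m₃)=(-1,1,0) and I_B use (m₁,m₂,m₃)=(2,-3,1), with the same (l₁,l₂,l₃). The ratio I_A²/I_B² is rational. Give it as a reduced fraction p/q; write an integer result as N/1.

l's match ⇒ only the (l;m) 3-j factors differ between A and B.
A: triangle coeff Δ(2,5,3) = 1/2310; Σ_t [3,3]: t=3:−1/216 = -1/216; (3j)²=8/231 [(2 5 3; -1 1 0)], sign=+1
B: triangle coeff Δ(2,5,3) = 1/2310; Σ_t [0,0]: t=0:+1/1152 = 1/1152; (3j)²=1/33 [(2 5 3; 2 -3 1)], sign=+1
I_A²/I_B² = (8/231)/(1/33) = 8/7

8/7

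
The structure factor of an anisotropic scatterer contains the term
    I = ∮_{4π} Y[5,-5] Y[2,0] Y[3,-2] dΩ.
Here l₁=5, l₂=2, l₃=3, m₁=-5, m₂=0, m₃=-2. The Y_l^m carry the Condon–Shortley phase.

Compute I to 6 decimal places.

0.000000

m-sum = -5 + 0 − 2 = -7 ≠ 0 ⇒ I = 0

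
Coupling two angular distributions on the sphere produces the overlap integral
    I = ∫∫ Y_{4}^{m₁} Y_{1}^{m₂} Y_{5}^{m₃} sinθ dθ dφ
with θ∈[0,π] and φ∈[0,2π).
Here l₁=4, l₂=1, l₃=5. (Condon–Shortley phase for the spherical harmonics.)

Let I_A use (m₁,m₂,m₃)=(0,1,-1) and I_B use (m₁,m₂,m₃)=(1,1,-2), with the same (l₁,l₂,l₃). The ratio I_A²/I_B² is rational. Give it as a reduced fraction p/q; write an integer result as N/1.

5/7

Same 4,1,5: normalisation and zero-m 3j drop out of the ratio.
A: Δ: 0! 8! 2! / 11! → 1/495; sum: t=0:+1/1152 = 1/1152; 3j²(4 1 5; 0 1 -1) = Δ·Π!·Σ² = 1/33  (sign +1)
B: Δ: 0! 8! 2! / 11! → 1/495; sum: t=0:+1/1440 = 1/1440; 3j²(4 1 5; 1 1 -2) = Δ·Π!·Σ² = 7/165  (sign -1)
I_A²/I_B² = (1/33)/(7/165) = 5/7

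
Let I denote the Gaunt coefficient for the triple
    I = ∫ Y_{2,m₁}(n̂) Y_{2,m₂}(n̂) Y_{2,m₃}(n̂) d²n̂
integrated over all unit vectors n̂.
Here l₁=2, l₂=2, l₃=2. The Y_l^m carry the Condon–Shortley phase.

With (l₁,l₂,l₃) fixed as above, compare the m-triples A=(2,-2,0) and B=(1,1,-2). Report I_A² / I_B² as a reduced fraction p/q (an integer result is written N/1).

Shared (l₁,l₂,l₃)=(2,2,2): N and (l;000)² cancel in I_A²/I_B².
A: Δ = 2!·2!·2!/7! = 1/630; Racah Σ t=0..0: t=0:+1/8 = 1/8; ⇒ 3j(2 2 2; 2 -2 0)² = 2/35, sgn +1
B: Δ = 2!·2!·2!/7! = 1/630; Racah Σ t=1..1: t=1:−1/4 = -1/4; ⇒ 3j(2 2 2; 1 1 -2)² = 3/35, sgn -1
I_A²/I_B² = (2/35)/(3/35) = 2/3

2/3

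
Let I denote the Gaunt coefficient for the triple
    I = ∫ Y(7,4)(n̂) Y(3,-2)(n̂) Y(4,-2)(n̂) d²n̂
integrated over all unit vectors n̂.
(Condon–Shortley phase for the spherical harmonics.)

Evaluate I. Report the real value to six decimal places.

0.250850

Rules hold: Σm=0, L=14 even, 4≤4≤10.
N = 15·7·9 = 945
Δ = 6!·8!·0!/15! = 1/45045
Racah Σ t=3..3: t=3:−1/20736 = -1/20736
⇒ 3j(7 3 4; 0 0 0)² = 35/1287, sgn -1
Racah Σ t=1..1: t=1:−1/172800 = -1/172800
⇒ 3j(7 3 4; 4 -2 -2)² = 2/65, sgn -1
4πI² = N·(3j₀)²·(3jₘ)² = 1470/1859
I = +1·√(0.790748/4π) = 0.25084996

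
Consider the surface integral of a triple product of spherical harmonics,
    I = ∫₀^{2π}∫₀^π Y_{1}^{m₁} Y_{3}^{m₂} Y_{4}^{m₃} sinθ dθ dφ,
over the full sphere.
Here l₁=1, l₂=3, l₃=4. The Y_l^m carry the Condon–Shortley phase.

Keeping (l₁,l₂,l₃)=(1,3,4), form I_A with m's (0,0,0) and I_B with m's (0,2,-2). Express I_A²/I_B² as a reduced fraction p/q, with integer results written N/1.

4/3

l's match ⇒ only the (l;m) 3-j factors differ between A and B.
A: triangle coeff Δ(1,3,4) = 1/252; Σ_t [0,0]: t=0:+1/36 = 1/36; (3j)²=4/63 [(1 3 4; 0 0 0)], sign=+1
B: triangle coeff Δ(1,3,4) = 1/252; Σ_t [0,0]: t=0:+1/120 = 1/120; (3j)²=1/21 [(1 3 4; 0 2 -2)], sign=+1
I_A²/I_B² = (4/63)/(1/21) = 4/3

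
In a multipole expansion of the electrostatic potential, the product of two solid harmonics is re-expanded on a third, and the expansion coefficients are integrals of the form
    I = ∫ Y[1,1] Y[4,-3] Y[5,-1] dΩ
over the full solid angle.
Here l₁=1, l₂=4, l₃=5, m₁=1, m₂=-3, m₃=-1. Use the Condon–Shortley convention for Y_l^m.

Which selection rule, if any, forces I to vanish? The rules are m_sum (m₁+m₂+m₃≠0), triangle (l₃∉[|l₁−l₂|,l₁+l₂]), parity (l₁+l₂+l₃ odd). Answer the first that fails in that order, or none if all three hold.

m_sum

azimuthal sum: 1 − 3 − 1 = -3  ✗
3 ≤ 5 ≤ 5 (triangle on l)
L = 1 + 4 + 5 = 10 (even)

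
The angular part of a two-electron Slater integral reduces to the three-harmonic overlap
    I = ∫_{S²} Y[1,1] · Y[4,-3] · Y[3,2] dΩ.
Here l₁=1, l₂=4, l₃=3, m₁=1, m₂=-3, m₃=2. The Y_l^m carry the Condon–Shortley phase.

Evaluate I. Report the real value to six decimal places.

m-sum 0 ✓  L=8 even ✓  3≤3≤5 ✓
Π(2lᵢ+1) = 3×9×7 = 189
triangle coeff Δ(1,4,3) = 1/252
Σ_t [1,1]: t=1:−1/36 = -1/36
(3j)²=4/63 [(1 4 3; 0 0 0)], sign=+1
Σ_t [0,0]: t=0:+1/240 = 1/240
(3j)²=1/12 [(1 4 3; 1 -3 2)], sign=-1
⇒ 4πI² = 1/1
I = (-1)√(1/1/(4π)) = -0.28209479

-0.282095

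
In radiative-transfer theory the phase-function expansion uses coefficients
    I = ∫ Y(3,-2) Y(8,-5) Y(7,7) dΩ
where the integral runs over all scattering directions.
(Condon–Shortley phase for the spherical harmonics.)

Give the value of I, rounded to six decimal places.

0.061743

m-sum 0 ✓  L=18 even ✓  5≤7≤11 ✓
Π(2lᵢ+1) = 7×17×15 = 1785
triangle coeff Δ(3,8,7) = 1/5290740
Σ_t [1,3]: t=1:−1/7257600 t=2:+1/2073600 t=3:−1/7257600 = 1/4838400
(3j)²=252/20995 [(3 8 7; 0 0 0)], sign=-1
Σ_t [3,3]: t=3:−1/5748019200 = -1/5748019200
(3j)²=13/5814 [(3 8 7; -2 -5 7)], sign=-1
⇒ 4πI² = 294/6137
I = (+1)√(294/6137/(4π)) = 0.06174342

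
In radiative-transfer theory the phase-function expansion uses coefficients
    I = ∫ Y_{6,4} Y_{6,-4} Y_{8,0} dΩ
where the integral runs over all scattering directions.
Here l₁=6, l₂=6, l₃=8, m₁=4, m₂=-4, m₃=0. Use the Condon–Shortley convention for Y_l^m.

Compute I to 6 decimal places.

0.145675

m-sum 0 ✓  L=20 even ✓  0≤8≤12 ✓
Π(2lᵢ+1) = 13×13×17 = 2873
triangle coeff Δ(6,6,8) = 1/1309458150
Σ_t [0,4]: t=0:+1/49766400 t=1:−1/3110400 t=2:+1/1327104 t=3:−1/3110400 t=4:+1/49766400 = 1/6635520
(3j)²=350/46189 [(6 6 8; 0 0 0)], sign=+1
Σ_t [0,2]: t=0:+1/49766400 t=1:−1/152409600 t=2:+1/6502809600 = 89/6502809600
(3j)²=7921/646646 [(6 6 8; 4 -4 0)], sign=+1
⇒ 4πI² = 198025/742577
I = (+1)√(198025/742577/(4π)) = 0.14567477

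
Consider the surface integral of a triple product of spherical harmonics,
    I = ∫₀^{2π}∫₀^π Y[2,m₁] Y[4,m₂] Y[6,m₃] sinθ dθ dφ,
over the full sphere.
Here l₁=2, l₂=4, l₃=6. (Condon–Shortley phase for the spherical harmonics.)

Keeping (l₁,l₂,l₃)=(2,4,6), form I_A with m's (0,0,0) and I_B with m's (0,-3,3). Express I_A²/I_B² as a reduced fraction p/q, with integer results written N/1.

Same 2,4,6: normalisation and zero-m 3j drop out of the ratio.
A: Δ: 0! 4! 8! / 13! → 1/6435; sum: t=0:+1/2304 = 1/2304; 3j²(2 4 6; 0 0 0) = Δ·Π!·Σ² = 5/143  (sign +1)
B: Δ: 0! 4! 8! / 13! → 1/6435; sum: t=0:+1/20160 = 1/20160; 3j²(2 4 6; 0 -3 3) = Δ·Π!·Σ² = 12/715  (sign -1)
I_A²/I_B² = (5/143)/(12/715) = 25/12

25/12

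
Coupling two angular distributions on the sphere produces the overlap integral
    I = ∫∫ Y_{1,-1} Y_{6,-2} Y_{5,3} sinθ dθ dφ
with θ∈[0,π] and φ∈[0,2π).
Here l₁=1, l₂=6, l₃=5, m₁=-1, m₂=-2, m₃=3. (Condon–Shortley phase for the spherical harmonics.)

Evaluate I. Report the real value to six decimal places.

Checks pass: Σm=0; 12 even; l₃=5∈[5,7].
(2·1+1)(2·6+1)(2·5+1) = 429
Δ: 2! 0! 10! / 13! → 1/858
sum: t=1:−1/14400 = -1/14400
3j²(1 6 5; 0 0 0) = Δ·Π!·Σ² = 6/143  (sign +1)
sum: t=2:+1/161280 = 1/161280
3j²(1 6 5; -1 -2 3) = Δ·Π!·Σ² = 1/143  (sign +1)
combine: 4πI² = 429·6/143·1/143 = 18/143
take √, sign +1: I = 0.10008369

0.100084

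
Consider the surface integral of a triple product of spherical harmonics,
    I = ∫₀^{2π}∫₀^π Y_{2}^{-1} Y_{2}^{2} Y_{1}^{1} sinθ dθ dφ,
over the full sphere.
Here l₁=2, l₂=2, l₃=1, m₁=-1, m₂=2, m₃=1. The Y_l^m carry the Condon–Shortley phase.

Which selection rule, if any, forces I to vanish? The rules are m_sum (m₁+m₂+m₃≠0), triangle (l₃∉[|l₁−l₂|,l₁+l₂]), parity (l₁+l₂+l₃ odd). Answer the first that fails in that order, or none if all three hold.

azimuthal sum: -1 + 2 + 1 = 2  ✗
0 ≤ 1 ≤ 4 (triangle on l)
L = 2 + 2 + 1 = 5 (odd)

m_sum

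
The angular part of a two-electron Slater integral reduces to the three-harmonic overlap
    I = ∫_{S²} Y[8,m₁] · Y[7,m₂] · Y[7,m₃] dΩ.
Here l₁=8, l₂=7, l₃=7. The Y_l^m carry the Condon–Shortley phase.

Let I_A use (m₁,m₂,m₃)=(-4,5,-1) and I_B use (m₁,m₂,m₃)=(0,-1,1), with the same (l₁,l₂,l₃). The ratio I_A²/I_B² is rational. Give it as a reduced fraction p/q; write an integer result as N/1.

156282/15625

l's match ⇒ only the (l;m) 3-j factors differ between A and B.
A: triangle coeff Δ(8,7,7) = 1/22086194130; Σ_t [6,8]: t=6:+1/1492992000 t=7:−1/435456000 t=8:+1/1114767360 = -61/83607552000; (3j)²=3721/482885 [(8 7 7; -4 5 -1)], sign=-1
B: triangle coeff Δ(8,7,7) = 1/22086194130; Σ_t [0,6]: t=0:+1/1170505728000 t=1:−1/3048192000 t=2:+1/99532800 t=3:−1/18662400 t=4:+1/15925248 t=5:−1/62208000 t=6:+1/1492992000 = 11/3121348608; (3j)²=3125/4056234 [(8 7 7; 0 -1 1)], sign=+1
I_A²/I_B² = (3721/482885)/(3125/4056234) = 156282/15625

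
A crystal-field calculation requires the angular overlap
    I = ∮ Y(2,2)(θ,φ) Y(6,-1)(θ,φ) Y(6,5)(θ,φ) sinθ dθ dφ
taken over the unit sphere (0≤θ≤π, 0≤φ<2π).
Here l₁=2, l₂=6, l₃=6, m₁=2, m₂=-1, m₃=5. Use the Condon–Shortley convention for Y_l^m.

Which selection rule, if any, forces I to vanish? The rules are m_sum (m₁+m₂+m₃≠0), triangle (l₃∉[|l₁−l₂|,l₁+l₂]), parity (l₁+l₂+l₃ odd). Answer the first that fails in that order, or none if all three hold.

azimuthal sum: 2 − 1 + 5 = 6  ✗
4 ≤ 6 ≤ 8 (triangle on l)
L = 2 + 6 + 6 = 14 (even)

m_sum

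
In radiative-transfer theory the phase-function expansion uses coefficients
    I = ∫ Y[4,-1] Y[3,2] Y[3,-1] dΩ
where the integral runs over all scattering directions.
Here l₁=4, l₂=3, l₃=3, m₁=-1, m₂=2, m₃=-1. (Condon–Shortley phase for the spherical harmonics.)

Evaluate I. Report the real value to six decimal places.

Checks pass: Σm=0; 10 even; l₃=3∈[1,7].
(2·4+1)(2·3+1)(2·3+1) = 441
Δ: 4! 4! 2! / 11! → 1/34650
sum: t=1:−1/72 t=2:+1/16 t=3:−1/72 = 5/144
3j²(4 3 3; 0 0 0) = Δ·Π!·Σ² = 2/77  (sign -1)
sum: t=3:−1/48 t=4:+1/144 = -1/72
3j²(4 3 3; -1 2 -1) = Δ·Π!·Σ² = 16/693  (sign -1)
combine: 4πI² = 441·2/77·16/693 = 32/121
take √, sign +1: I = 0.14506992

0.145070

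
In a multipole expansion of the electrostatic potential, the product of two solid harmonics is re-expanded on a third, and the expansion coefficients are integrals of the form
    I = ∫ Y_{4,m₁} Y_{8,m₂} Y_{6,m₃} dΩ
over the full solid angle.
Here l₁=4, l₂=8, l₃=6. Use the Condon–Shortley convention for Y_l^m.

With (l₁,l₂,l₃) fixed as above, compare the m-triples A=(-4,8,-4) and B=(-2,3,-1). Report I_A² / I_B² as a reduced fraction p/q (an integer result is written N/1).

Shared (l₁,l₂,l₃)=(4,8,6): N and (l;000)² cancel in I_A²/I_B².
A: Δ = 6!·2!·10!/19! = 1/23279256; Racah Σ t=6..6: t=6:+1/5225472000 = 1/5225472000; ⇒ 3j(4 8 6; -4 8 -4)² = 28/2907, sgn +1
B: Δ = 6!·2!·10!/19! = 1/23279256; Racah Σ t=4..6: t=4:+1/2903040 t=5:−1/2073600 t=6:+1/20736000 = -13/145152000; ⇒ 3j(4 8 6; -2 3 -1)² = 13/9044, sgn +1
I_A²/I_B² = (28/2907)/(13/9044) = 784/117

784/117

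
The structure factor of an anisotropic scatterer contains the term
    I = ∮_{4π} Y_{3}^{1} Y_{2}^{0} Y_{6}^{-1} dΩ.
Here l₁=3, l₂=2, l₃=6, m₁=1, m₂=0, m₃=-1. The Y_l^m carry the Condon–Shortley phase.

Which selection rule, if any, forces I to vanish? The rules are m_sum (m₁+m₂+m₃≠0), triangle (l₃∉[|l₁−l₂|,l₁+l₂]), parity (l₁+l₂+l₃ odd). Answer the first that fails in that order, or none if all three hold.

azimuthal sum: 1 + 0 − 1 = 0  ✓
1 ≤ 6 ≤ 5 (triangle on l)  ✗
L = 3 + 2 + 6 = 11 (odd)

triangle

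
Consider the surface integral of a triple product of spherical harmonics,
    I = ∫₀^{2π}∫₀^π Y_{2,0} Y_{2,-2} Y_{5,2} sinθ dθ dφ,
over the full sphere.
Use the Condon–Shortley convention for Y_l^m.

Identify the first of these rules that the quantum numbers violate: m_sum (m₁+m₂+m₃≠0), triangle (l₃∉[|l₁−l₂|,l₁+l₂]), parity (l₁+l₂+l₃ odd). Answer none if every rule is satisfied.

triangle

azimuthal sum: 0 − 2 + 2 = 0  ✓
0 ≤ 5 ≤ 4 (triangle on l)  ✗
L = 2 + 2 + 5 = 9 (odd)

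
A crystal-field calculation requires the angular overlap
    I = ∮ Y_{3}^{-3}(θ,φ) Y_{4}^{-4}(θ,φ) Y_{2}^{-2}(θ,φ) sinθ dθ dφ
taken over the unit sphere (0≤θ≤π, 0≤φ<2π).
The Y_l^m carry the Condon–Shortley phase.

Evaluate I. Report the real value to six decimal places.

0.000000

m-sum = -3 − 4 − 2 = -9 ≠ 0 ⇒ I = 0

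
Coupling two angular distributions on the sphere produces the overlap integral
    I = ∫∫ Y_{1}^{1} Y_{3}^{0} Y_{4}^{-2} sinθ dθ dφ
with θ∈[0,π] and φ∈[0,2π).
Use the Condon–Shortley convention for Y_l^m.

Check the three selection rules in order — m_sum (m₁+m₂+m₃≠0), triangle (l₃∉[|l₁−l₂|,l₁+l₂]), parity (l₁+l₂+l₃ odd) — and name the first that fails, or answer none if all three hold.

m_sum

Σmᵢ = -1  ✗
l₃∈[|l₁−l₂|,l₁+l₂]=[2,4], have l₃=4
Σlᵢ = 8 ⇒ even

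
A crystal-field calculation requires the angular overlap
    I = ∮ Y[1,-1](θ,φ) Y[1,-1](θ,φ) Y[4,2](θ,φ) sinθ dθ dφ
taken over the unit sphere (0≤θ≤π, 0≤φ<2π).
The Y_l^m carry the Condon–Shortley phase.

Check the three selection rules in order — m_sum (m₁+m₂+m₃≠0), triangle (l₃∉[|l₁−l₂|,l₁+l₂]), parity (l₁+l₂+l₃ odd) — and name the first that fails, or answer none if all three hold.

triangle

azimuthal sum: -1 − 1 + 2 = 0  ✓
0 ≤ 4 ≤ 2 (triangle on l)  ✗
L = 1 + 1 + 4 = 6 (even)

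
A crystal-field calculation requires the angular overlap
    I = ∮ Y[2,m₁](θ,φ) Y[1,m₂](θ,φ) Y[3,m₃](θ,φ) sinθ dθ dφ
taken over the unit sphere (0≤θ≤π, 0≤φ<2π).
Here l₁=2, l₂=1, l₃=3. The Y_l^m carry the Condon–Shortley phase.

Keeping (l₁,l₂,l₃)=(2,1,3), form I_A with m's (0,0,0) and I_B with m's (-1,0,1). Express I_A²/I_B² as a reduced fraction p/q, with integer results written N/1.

Shared (l₁,l₂,l₃)=(2,1,3): N and (l;000)² cancel in I_A²/I_B².
A: Δ = 0!·4!·2!/7! = 1/105; Racah Σ t=0..0: t=0:+1/4 = 1/4; ⇒ 3j(2 1 3; 0 0 0)² = 3/35, sgn -1
B: Δ = 0!·4!·2!/7! = 1/105; Racah Σ t=0..0: t=0:+1/6 = 1/6; ⇒ 3j(2 1 3; -1 0 1)² = 8/105, sgn +1
I_A²/I_B² = (3/35)/(8/105) = 9/8

9/8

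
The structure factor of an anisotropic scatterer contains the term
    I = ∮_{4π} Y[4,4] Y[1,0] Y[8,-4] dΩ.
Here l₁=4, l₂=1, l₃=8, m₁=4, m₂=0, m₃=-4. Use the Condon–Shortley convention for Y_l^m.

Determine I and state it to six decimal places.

triangle: need 3≤l₃≤5, have 8; I=0

0.000000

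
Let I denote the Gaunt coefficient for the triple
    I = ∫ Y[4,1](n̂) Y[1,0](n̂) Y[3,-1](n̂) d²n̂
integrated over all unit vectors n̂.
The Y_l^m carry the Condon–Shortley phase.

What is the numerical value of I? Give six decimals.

-0.238414

m-sum 0 ✓  L=8 even ✓  3≤3≤5 ✓
Π(2lᵢ+1) = 9×3×7 = 189
triangle coeff Δ(4,1,3) = 1/252
Σ_t [1,1]: t=1:−1/36 = -1/36
(3j)²=4/63 [(4 1 3; 0 0 0)], sign=+1
Σ_t [1,1]: t=1:−1/48 = -1/48
(3j)²=5/84 [(4 1 3; 1 0 -1)], sign=-1
⇒ 4πI² = 5/7
I = (-1)√(5/7/(4π)) = -0.23841361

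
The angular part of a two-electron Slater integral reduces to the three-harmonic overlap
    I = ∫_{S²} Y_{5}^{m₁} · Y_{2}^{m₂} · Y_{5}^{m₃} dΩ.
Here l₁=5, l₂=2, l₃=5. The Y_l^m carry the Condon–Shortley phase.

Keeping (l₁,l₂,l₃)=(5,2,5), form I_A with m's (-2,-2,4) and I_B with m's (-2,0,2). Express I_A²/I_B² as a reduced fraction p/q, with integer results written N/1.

l's match ⇒ only the (l;m) 3-j factors differ between A and B.
A: triangle coeff Δ(5,2,5) = 1/38610; Σ_t [0,0]: t=0:+1/20160 = 1/20160; (3j)²=12/715 [(5 2 5; -2 -2 4)], sign=-1
B: triangle coeff Δ(5,2,5) = 1/38610; Σ_t [0,2]: t=0:+1/20160 t=1:−1/1440 t=2:+1/2880 = -1/3360; (3j)²=6/715 [(5 2 5; -2 0 2)], sign=+1
I_A²/I_B² = (12/715)/(6/715) = 2/1

2/1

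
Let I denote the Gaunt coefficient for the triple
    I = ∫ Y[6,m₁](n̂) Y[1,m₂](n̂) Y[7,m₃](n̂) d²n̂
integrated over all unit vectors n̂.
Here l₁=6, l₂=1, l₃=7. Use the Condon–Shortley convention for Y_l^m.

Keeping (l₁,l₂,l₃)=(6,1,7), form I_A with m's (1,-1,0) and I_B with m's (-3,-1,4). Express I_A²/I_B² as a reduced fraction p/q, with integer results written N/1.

Same 6,1,7: normalisation and zero-m 3j drop out of the ratio.
A: Δ: 0! 12! 2! / 15! → 1/1365; sum: t=0:+1/1209600 = 1/1209600; 3j²(6 1 7; 1 -1 0) = Δ·Π!·Σ² = 1/65  (sign -1)
B: Δ: 0! 12! 2! / 15! → 1/1365; sum: t=0:+1/4354560 = 1/4354560; 3j²(6 1 7; -3 -1 4) = Δ·Π!·Σ² = 11/273  (sign -1)
I_A²/I_B² = (1/65)/(11/273) = 21/55

21/55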